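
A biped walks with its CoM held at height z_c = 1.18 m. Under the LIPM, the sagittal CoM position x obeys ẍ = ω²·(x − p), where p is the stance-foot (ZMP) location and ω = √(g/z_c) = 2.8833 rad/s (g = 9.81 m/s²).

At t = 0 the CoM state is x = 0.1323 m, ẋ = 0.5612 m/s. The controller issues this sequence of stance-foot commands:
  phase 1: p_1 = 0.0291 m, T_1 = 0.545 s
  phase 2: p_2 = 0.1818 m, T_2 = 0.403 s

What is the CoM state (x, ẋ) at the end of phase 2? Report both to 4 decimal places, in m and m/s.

x = 2.2020, ẋ = 5.9796

phase 1: p=0.0291, T=0.545, ωT=1.571399, cosh=2.510565, sinh=2.302810; start (x,ẋ)=(0.132300, 0.561200) → end (x,ẋ)=(0.736405, 2.094145)
phase 2: p=0.1818, T=0.403, ωT=1.161970, cosh=1.754546, sinh=1.441677; start (x,ẋ)=(0.736405, 2.094145) → end (x,ẋ)=(2.201972, 5.979649)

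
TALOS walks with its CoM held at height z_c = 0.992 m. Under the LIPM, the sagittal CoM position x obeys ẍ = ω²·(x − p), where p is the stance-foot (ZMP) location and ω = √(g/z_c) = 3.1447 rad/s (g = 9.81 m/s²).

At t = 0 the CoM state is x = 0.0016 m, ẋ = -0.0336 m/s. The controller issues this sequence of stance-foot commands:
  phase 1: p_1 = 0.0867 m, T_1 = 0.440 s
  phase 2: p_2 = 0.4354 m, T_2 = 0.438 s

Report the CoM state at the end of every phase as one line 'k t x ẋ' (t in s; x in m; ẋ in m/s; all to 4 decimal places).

phase 1: p=0.0867, T=0.440, ωT=1.383668, cosh=2.120083, sinh=1.869425; start (x,ẋ)=(0.001600, -0.033600) → end (x,ẋ)=(-0.113693, -0.571519)
phase 2: p=0.4354, T=0.438, ωT=1.377379, cosh=2.108367, sinh=1.856128; start (x,ẋ)=(-0.113693, -0.571519) → end (x,ẋ)=(-1.059624, -4.410011)

1 0.4400 -0.1137 -0.5715
2 0.8780 -1.0596 -4.4100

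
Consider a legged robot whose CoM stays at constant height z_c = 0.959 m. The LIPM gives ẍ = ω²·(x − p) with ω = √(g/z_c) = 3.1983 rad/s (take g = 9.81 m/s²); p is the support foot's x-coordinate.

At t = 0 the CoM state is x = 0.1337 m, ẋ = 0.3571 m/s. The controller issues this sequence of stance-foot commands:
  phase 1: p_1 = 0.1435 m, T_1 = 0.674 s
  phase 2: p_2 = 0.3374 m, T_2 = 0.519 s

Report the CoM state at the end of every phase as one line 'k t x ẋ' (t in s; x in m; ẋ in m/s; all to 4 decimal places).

phase 1: p=0.1435, T=0.674, ωT=2.155654, cosh=4.374682, sinh=4.258854; start (x,ẋ)=(0.133700, 0.357100) → end (x,ẋ)=(0.576142, 1.428712)
phase 2: p=0.3374, T=0.519, ωT=1.659918, cosh=2.724516, sinh=2.534362; start (x,ẋ)=(0.576142, 1.428712) → end (x,ẋ)=(2.119982, 5.827711)

1 0.6740 0.5761 1.4287
2 1.1930 2.1200 5.8277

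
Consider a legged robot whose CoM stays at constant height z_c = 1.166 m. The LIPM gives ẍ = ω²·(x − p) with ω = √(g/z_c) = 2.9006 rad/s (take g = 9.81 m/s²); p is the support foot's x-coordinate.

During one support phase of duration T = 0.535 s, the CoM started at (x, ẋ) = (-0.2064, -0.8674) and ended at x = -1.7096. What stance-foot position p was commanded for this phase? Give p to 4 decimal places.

ωT = 2.9006·0.535 = 1.551821; cosh(ωT) = 2.465960, sinh(ωT) = 2.254098
x(T) = p + (x₀−p)·cosh(ωT) + (ẋ₀/ω)·sinh(ωT) ⇒ p·(1 − cosh) = x(T) − x₀·cosh − (ẋ₀/ω)·sinh
numerator   = -1.7096 − (-0.2064)·2.465960 − (-0.8674/2.9006)·2.254098 = -0.526557
denominator = 1 − 2.465960 = -1.465960
p = -0.526557 / -1.465960 = 0.3592

p = 0.3592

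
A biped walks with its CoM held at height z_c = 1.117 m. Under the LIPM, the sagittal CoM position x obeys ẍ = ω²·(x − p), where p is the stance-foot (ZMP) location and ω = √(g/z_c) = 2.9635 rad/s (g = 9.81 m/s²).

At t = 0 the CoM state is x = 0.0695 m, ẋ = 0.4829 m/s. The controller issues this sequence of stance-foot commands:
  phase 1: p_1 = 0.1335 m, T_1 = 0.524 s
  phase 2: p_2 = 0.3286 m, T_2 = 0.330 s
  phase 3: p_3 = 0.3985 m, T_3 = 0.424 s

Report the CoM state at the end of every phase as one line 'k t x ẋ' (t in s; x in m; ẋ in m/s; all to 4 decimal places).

phase 1: p=0.1335, T=0.524, ωT=1.552874, cosh=2.468335, sinh=2.256696; start (x,ẋ)=(0.069500, 0.482900) → end (x,ẋ)=(0.343253, 0.763945)
phase 2: p=0.3286, T=0.330, ωT=0.977955, cosh=1.517546, sinh=1.141467; start (x,ẋ)=(0.343253, 0.763945) → end (x,ẋ)=(0.645090, 1.208890)
phase 3: p=0.3985, T=0.424, ωT=1.256524, cosh=1.898915, sinh=1.614273; start (x,ẋ)=(0.645090, 1.208890) → end (x,ẋ)=(1.525258, 3.475241)

1 0.5240 0.3433 0.7639
2 0.8540 0.6451 1.2089
3 1.2780 1.5253 3.4752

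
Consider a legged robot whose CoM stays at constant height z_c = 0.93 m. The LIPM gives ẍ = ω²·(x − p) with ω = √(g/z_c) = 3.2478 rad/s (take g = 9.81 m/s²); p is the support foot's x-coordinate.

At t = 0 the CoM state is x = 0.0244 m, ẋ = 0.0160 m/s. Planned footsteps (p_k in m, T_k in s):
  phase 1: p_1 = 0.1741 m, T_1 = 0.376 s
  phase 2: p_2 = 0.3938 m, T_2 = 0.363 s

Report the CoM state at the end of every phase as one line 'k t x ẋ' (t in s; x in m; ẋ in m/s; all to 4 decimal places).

1 0.3760 -0.0942 -0.7232
2 0.7390 -0.8022 -3.6192

phase 1: p=0.1741, T=0.376, ωT=1.221173, cosh=1.843023, sinh=1.548139; start (x,ẋ)=(0.024400, 0.016000) → end (x,ẋ)=(-0.094174, -0.723210)
phase 2: p=0.3938, T=0.363, ωT=1.178951, cosh=1.779282, sinh=1.471681; start (x,ẋ)=(-0.094174, -0.723210) → end (x,ẋ)=(-0.802153, -3.619176)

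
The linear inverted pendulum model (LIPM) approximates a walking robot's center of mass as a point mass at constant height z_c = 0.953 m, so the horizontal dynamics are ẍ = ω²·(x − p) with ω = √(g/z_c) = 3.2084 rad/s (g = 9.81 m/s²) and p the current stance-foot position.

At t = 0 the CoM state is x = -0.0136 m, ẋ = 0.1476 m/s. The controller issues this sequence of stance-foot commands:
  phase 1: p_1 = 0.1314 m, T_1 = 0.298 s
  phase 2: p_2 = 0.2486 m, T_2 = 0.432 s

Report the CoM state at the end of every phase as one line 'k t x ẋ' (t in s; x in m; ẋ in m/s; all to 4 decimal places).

1 0.2980 -0.0341 -0.2954
2 0.7300 -0.5245 -2.3275

phase 1: p=0.1314, T=0.298, ωT=0.956103, cosh=1.492963, sinh=1.108576; start (x,ẋ)=(-0.013600, 0.147600) → end (x,ẋ)=(-0.034081, -0.295368)
phase 2: p=0.2486, T=0.432, ωT=1.386029, cosh=2.124502, sinh=1.874436; start (x,ẋ)=(-0.034081, -0.295368) → end (x,ẋ)=(-0.524517, -2.327533)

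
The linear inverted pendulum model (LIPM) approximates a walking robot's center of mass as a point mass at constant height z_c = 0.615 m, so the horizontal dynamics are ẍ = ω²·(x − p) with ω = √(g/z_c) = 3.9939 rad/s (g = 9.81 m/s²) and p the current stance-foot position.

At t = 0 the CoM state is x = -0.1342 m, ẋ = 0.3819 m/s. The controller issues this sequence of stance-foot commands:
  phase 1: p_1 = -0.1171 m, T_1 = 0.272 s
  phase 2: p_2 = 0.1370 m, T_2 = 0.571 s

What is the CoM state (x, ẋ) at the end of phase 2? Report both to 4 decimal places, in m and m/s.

x = 0.0174, ẋ = -0.3586

phase 1: p=-0.1171, T=0.272, ωT=1.086341, cosh=1.650430, sinh=1.312981; start (x,ẋ)=(-0.134200, 0.381900) → end (x,ẋ)=(-0.019774, 0.540628)
phase 2: p=0.1370, T=0.571, ωT=2.280517, cosh=4.941983, sinh=4.839752; start (x,ẋ)=(-0.019774, 0.540628) → end (x,ẋ)=(0.017351, -0.358586)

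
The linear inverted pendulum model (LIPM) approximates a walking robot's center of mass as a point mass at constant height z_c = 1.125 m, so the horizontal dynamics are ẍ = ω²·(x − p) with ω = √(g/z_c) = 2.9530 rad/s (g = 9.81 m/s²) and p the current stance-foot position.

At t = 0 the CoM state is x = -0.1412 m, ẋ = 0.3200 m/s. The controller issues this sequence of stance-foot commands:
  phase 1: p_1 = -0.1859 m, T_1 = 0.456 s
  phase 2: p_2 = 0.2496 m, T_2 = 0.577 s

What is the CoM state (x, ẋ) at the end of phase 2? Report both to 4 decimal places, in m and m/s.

x = 0.6286, ẋ = 1.3621

phase 1: p=-0.1859, T=0.456, ωT=1.346568, cosh=2.052171, sinh=1.792039; start (x,ẋ)=(-0.141200, 0.320000) → end (x,ẋ)=(0.100025, 0.893242)
phase 2: p=0.2496, T=0.577, ωT=1.703881, cosh=2.838604, sinh=2.656629; start (x,ẋ)=(0.100025, 0.893242) → end (x,ẋ)=(0.628610, 1.362143)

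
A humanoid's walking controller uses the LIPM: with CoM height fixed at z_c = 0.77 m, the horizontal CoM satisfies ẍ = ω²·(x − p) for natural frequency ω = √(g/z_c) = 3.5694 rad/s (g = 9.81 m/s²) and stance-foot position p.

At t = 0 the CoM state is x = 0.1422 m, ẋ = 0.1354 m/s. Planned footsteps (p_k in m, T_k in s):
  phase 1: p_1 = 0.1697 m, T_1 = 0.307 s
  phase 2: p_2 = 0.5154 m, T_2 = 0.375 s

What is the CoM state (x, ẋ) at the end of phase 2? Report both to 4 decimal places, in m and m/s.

x = -0.1324, ẋ = -1.9683

phase 1: p=0.1697, T=0.307, ωT=1.095806, cosh=1.662931, sinh=1.328661; start (x,ẋ)=(0.142200, 0.135400) → end (x,ẋ)=(0.174370, 0.094742)
phase 2: p=0.5154, T=0.375, ωT=1.338525, cosh=2.037823, sinh=1.775591; start (x,ẋ)=(0.174370, 0.094742) → end (x,ẋ)=(-0.132429, -1.968310)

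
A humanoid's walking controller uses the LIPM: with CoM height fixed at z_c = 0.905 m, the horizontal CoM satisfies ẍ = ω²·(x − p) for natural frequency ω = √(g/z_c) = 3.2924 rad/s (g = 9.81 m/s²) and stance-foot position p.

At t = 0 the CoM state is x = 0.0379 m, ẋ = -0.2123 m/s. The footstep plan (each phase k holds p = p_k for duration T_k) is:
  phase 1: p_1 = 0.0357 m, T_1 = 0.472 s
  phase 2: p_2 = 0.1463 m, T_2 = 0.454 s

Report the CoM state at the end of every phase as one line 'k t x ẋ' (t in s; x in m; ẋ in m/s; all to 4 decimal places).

phase 1: p=0.0357, T=0.472, ωT=1.554013, cosh=2.470906, sinh=2.259508; start (x,ẋ)=(0.037900, -0.212300) → end (x,ẋ)=(-0.104561, -0.508207)
phase 2: p=0.1463, T=0.454, ωT=1.494750, cosh=2.341262, sinh=2.116958; start (x,ẋ)=(-0.104561, -0.508207) → end (x,ẋ)=(-0.767801, -2.938317)

1 0.4720 -0.1046 -0.5082
2 0.9260 -0.7678 -2.9383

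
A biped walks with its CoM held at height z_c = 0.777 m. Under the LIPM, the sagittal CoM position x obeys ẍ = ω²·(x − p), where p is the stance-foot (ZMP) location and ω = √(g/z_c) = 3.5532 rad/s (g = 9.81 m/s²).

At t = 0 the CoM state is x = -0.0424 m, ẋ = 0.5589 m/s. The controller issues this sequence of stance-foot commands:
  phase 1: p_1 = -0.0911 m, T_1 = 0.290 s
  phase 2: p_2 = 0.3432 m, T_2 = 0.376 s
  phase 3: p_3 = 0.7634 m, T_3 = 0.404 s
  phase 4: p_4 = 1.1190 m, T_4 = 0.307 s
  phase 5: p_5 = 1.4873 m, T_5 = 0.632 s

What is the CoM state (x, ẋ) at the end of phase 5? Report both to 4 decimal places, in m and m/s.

phase 1: p=-0.0911, T=0.290, ωT=1.030428, cosh=1.579560, sinh=1.222705; start (x,ẋ)=(-0.042400, 0.558900) → end (x,ẋ)=(0.178150, 1.094394)
phase 2: p=0.3432, T=0.376, ωT=1.336003, cosh=2.033352, sinh=1.770458; start (x,ẋ)=(0.178150, 1.094394) → end (x,ẋ)=(0.552900, 1.186992)
phase 3: p=0.7634, T=0.404, ωT=1.435493, cosh=2.219857, sinh=1.981859; start (x,ẋ)=(0.552900, 1.186992) → end (x,ẋ)=(0.958185, 1.152622)
phase 4: p=1.1190, T=0.307, ωT=1.090832, cosh=1.656344, sinh=1.320407; start (x,ẋ)=(0.958185, 1.152622) → end (x,ẋ)=(1.280962, 1.154648)
phase 5: p=1.4873, T=0.632, ωT=2.245622, cosh=4.776077, sinh=4.670216; start (x,ẋ)=(1.280962, 1.154648) → end (x,ẋ)=(2.019447, 2.090670)

x = 2.0194, ẋ = 2.0907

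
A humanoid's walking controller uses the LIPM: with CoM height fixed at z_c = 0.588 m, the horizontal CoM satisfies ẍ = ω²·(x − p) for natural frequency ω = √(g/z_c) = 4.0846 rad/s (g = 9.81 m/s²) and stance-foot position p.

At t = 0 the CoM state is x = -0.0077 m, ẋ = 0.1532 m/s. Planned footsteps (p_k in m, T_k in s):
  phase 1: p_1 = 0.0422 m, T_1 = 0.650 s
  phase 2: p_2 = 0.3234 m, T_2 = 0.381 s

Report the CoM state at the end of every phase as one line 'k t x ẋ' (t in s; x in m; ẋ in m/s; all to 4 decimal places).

1 0.6500 -0.0490 -0.3475
2 1.0310 -0.7914 -4.3058

phase 1: p=0.0422, T=0.650, ωT=2.654990, cosh=7.147572, sinh=7.077272; start (x,ẋ)=(-0.007700, 0.153200) → end (x,ẋ)=(-0.049018, -0.347493)
phase 2: p=0.3234, T=0.381, ωT=1.556233, cosh=2.475928, sinh=2.264999; start (x,ẋ)=(-0.049018, -0.347493) → end (x,ẋ)=(-0.791373, -4.305838)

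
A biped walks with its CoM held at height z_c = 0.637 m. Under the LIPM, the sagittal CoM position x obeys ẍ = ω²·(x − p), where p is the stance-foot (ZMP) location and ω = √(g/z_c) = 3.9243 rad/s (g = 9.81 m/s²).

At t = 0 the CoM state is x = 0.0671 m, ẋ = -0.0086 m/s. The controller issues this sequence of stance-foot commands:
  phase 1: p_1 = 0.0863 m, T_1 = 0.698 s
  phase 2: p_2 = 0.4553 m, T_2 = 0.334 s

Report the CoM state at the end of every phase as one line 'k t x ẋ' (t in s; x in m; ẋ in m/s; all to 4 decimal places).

phase 1: p=0.0863, T=0.698, ωT=2.739161, cosh=7.769314, sinh=7.704689; start (x,ẋ)=(0.067100, -0.008600) → end (x,ẋ)=(-0.079755, -0.647338)
phase 2: p=0.4553, T=0.334, ωT=1.310716, cosh=1.989228, sinh=1.719601; start (x,ẋ)=(-0.079755, -0.647338) → end (x,ẋ)=(-0.892706, -4.898380)

1 0.6980 -0.0798 -0.6473
2 1.0320 -0.8927 -4.8984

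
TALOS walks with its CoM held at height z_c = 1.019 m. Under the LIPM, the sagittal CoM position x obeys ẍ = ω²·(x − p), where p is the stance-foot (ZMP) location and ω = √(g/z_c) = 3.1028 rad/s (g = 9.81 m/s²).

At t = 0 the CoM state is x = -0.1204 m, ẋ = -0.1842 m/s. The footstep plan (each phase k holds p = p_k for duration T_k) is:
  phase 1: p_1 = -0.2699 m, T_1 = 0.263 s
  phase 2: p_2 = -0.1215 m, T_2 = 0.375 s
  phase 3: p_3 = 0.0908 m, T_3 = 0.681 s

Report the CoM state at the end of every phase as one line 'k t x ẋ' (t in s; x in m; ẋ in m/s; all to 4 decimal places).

1 0.2630 -0.1218 0.1730
2 0.6380 -0.0415 0.3025
3 1.3190 -0.0671 -0.4038

phase 1: p=-0.2699, T=0.263, ωT=0.816036, cosh=1.351850, sinh=0.909669; start (x,ẋ)=(-0.120400, -0.184200) → end (x,ẋ)=(-0.121802, 0.172956)
phase 2: p=-0.1215, T=0.375, ωT=1.163550, cosh=1.756826, sinh=1.444451; start (x,ẋ)=(-0.121802, 0.172956) → end (x,ẋ)=(-0.041513, 0.302502)
phase 3: p=0.0908, T=0.681, ωT=2.113007, cosh=4.196977, sinh=4.076103; start (x,ẋ)=(-0.041513, 0.302502) → end (x,ẋ)=(-0.067124, -0.403818)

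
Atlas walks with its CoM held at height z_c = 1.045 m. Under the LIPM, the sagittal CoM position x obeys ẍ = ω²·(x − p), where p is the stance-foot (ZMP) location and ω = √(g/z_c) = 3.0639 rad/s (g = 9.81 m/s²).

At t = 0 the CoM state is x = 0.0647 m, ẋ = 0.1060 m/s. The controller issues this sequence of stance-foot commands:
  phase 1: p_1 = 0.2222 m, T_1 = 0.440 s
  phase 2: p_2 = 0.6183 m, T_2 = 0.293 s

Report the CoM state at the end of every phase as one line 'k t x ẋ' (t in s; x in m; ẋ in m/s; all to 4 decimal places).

phase 1: p=0.2222, T=0.440, ωT=1.348116, cosh=2.054947, sinh=1.795218; start (x,ẋ)=(0.064700, 0.106000) → end (x,ẋ)=(-0.039346, -0.648484)
phase 2: p=0.6183, T=0.293, ωT=0.897723, cosh=1.430752, sinh=1.023256; start (x,ẋ)=(-0.039346, -0.648484) → end (x,ẋ)=(-0.539204, -2.989641)

1 0.4400 -0.0393 -0.6485
2 0.7330 -0.5392 -2.9896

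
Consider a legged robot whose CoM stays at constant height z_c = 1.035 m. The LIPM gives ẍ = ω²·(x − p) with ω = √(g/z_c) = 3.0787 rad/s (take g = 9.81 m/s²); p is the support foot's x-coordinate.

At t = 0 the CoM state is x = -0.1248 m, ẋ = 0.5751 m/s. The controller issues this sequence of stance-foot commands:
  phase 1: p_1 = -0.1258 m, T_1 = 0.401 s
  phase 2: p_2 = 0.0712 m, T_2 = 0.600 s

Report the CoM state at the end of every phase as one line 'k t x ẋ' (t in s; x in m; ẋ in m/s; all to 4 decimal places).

phase 1: p=-0.1258, T=0.401, ωT=1.234559, cosh=1.863912, sinh=1.572949; start (x,ẋ)=(-0.124800, 0.575100) → end (x,ẋ)=(0.169890, 1.076779)
phase 2: p=0.0712, T=0.600, ωT=1.847220, cosh=3.249919, sinh=3.092244; start (x,ẋ)=(0.169890, 1.076779) → end (x,ẋ)=(1.473451, 4.438984)

1 0.4010 0.1699 1.0768
2 1.0010 1.4735 4.4390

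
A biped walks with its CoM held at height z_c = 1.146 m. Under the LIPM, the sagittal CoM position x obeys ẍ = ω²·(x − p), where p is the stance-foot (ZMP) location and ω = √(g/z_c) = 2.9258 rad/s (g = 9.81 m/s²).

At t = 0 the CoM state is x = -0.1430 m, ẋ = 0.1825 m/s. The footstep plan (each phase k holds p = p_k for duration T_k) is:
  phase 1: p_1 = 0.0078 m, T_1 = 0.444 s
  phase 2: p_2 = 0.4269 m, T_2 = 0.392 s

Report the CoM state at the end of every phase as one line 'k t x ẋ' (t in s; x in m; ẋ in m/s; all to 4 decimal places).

phase 1: p=0.0078, T=0.444, ωT=1.299055, cosh=1.969310, sinh=1.696521; start (x,ẋ)=(-0.143000, 0.182500) → end (x,ẋ)=(-0.183350, -0.389124)
phase 2: p=0.4269, T=0.392, ωT=1.146914, cosh=1.733038, sinh=1.415422; start (x,ẋ)=(-0.183350, -0.389124) → end (x,ẋ)=(-0.818933, -3.201559)

1 0.4440 -0.1833 -0.3891
2 0.8360 -0.8189 -3.2016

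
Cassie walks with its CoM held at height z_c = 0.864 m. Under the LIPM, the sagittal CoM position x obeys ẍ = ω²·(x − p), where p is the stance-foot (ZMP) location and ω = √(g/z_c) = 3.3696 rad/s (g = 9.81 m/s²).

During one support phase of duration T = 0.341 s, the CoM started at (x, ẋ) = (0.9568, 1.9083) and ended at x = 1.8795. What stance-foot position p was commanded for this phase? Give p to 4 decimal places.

ωT = 3.3696·0.341 = 1.149034; cosh(ωT) = 1.736043, sinh(ωT) = 1.419100
x(T) = p + (x₀−p)·cosh(ωT) + (ẋ₀/ω)·sinh(ωT) ⇒ p·(1 − cosh) = x(T) − x₀·cosh − (ẋ₀/ω)·sinh
numerator   = 1.8795 − (0.9568)·1.736043 − (1.9083/3.3696)·1.419100 = -0.585222
denominator = 1 − 1.736043 = -0.736043
p = -0.585222 / -0.736043 = 0.7951

p = 0.7951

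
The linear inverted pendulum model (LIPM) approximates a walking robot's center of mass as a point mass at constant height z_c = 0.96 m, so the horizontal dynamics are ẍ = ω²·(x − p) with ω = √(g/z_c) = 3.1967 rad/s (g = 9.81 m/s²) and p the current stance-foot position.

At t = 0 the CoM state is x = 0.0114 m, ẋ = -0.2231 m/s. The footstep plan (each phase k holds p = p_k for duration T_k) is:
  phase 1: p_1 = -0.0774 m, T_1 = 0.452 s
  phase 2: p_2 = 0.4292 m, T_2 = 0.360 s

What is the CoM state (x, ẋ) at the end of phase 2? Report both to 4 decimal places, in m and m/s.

phase 1: p=-0.0774, T=0.452, ωT=1.444908, cosh=2.238616, sinh=2.002848; start (x,ẋ)=(0.011400, -0.223100) → end (x,ẋ)=(-0.018391, 0.069107)
phase 2: p=0.4292, T=0.360, ωT=1.150812, cosh=1.738569, sinh=1.422189; start (x,ẋ)=(-0.018391, 0.069107) → end (x,ẋ)=(-0.318223, -1.914742)

x = -0.3182, ẋ = -1.9147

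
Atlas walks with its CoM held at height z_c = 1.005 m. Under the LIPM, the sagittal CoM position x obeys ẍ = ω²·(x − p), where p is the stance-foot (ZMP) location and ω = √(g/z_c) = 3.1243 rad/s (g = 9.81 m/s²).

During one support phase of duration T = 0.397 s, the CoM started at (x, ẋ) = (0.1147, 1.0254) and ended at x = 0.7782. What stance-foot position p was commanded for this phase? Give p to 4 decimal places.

p = -0.0499

ωT = 3.1243·0.397 = 1.240347; cosh(ωT) = 1.873048, sinh(ωT) = 1.583765
x(T) = p + (x₀−p)·cosh(ωT) + (ẋ₀/ω)·sinh(ωT) ⇒ p·(1 − cosh) = x(T) − x₀·cosh − (ẋ₀/ω)·sinh
numerator   = 0.7782 − (0.1147)·1.873048 − (1.0254/3.1243)·1.583765 = 0.043567
denominator = 1 − 1.873048 = -0.873048
p = 0.043567 / -0.873048 = -0.0499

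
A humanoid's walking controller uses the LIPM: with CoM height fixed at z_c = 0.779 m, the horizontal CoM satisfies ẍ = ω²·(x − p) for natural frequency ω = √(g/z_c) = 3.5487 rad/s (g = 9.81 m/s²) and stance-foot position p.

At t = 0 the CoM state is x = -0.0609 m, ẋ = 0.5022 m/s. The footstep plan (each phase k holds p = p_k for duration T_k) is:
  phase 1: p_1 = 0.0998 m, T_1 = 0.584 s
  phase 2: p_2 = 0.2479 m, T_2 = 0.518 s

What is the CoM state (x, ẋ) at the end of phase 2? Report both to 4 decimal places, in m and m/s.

x = -0.7113, ẋ = -3.2987

phase 1: p=0.0998, T=0.584, ωT=2.072441, cosh=4.035034, sinh=3.909156; start (x,ẋ)=(-0.060900, 0.502200) → end (x,ẋ)=(0.004581, -0.202904)
phase 2: p=0.2479, T=0.518, ωT=1.838227, cosh=3.222241, sinh=3.063141; start (x,ẋ)=(0.004581, -0.202904) → end (x,ẋ)=(-0.711275, -3.298729)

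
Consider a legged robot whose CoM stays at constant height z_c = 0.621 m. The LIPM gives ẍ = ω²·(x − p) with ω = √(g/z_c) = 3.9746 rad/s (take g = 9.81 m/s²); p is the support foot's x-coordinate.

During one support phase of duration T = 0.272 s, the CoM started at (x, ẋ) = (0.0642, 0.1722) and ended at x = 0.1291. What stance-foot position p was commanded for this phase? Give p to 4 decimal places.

ωT = 3.9746·0.272 = 1.081091; cosh(ωT) = 1.643560, sinh(ωT) = 1.304335
x(T) = p + (x₀−p)·cosh(ωT) + (ẋ₀/ω)·sinh(ωT) ⇒ p·(1 − cosh) = x(T) − x₀·cosh − (ẋ₀/ω)·sinh
numerator   = 0.1291 − (0.0642)·1.643560 − (0.1722/3.9746)·1.304335 = -0.032927
denominator = 1 − 1.643560 = -0.643560
p = -0.032927 / -0.643560 = 0.0512

p = 0.0512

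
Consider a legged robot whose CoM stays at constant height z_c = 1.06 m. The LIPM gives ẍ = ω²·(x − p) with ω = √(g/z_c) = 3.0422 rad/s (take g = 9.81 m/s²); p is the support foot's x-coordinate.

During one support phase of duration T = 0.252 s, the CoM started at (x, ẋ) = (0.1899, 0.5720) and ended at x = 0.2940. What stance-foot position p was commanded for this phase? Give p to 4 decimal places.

p = 0.3668

ωT = 3.0422·0.252 = 0.766634; cosh(ωT) = 1.308542, sinh(ωT) = 0.843968
x(T) = p + (x₀−p)·cosh(ωT) + (ẋ₀/ω)·sinh(ωT) ⇒ p·(1 − cosh) = x(T) − x₀·cosh − (ẋ₀/ω)·sinh
numerator   = 0.2940 − (0.1899)·1.308542 − (0.5720/3.0422)·0.843968 = -0.113176
denominator = 1 − 1.308542 = -0.308542
p = -0.113176 / -0.308542 = 0.3668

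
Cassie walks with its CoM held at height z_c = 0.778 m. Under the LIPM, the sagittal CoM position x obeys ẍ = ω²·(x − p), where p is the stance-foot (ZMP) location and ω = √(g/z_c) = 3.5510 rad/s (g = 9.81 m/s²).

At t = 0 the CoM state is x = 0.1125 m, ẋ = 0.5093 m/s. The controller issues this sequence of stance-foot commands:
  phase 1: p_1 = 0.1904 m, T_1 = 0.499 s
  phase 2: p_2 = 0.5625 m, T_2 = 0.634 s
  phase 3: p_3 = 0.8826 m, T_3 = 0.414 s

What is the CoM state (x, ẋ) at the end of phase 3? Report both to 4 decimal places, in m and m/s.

phase 1: p=0.1904, T=0.499, ωT=1.771949, cosh=3.026154, sinh=2.856153; start (x,ẋ)=(0.112500, 0.509300) → end (x,ẋ)=(0.364305, 0.751143)
phase 2: p=0.5625, T=0.634, ωT=2.251334, cosh=4.802830, sinh=4.697571; start (x,ẋ)=(0.364305, 0.751143) → end (x,ẋ)=(0.604278, 0.301499)
phase 3: p=0.8826, T=0.414, ωT=1.470114, cosh=2.289815, sinh=2.059916; start (x,ẋ)=(0.604278, 0.301499) → end (x,ẋ)=(0.420192, -1.345481)

x = 0.4202, ẋ = -1.3455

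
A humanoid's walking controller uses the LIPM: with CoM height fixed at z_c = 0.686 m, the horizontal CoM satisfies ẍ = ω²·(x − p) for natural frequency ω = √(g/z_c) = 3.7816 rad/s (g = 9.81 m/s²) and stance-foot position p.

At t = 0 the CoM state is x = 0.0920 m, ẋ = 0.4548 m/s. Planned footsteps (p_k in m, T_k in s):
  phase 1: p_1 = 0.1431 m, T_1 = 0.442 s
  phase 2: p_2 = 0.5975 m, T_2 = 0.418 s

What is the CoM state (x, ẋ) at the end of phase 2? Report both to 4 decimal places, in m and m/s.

phase 1: p=0.1431, T=0.442, ωT=1.671467, cosh=2.753969, sinh=2.565998; start (x,ẋ)=(0.092000, 0.454800) → end (x,ẋ)=(0.310976, 0.756652)
phase 2: p=0.5975, T=0.418, ωT=1.580709, cosh=2.532114, sinh=2.326285; start (x,ẋ)=(0.310976, 0.756652) → end (x,ẋ)=(0.337450, -0.604645)

x = 0.3374, ẋ = -0.6046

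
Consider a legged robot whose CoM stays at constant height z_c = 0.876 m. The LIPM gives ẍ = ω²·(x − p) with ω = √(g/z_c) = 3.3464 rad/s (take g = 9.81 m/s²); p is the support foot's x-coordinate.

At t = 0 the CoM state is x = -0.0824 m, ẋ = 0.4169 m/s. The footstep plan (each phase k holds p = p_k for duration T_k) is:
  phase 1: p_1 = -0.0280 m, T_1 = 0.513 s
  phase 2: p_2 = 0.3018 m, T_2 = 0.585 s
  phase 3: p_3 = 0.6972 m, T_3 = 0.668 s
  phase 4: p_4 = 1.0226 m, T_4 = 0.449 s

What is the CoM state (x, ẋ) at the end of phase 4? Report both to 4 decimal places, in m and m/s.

phase 1: p=-0.0280, T=0.513, ωT=1.716703, cosh=2.872903, sinh=2.693245; start (x,ẋ)=(-0.082400, 0.416900) → end (x,ẋ)=(0.151243, 0.707424)
phase 2: p=0.3018, T=0.585, ωT=1.957644, cosh=3.611906, sinh=3.470715; start (x,ẋ)=(0.151243, 0.707424) → end (x,ẋ)=(0.491706, 0.806518)
phase 3: p=0.6972, T=0.668, ωT=2.235395, cosh=4.728563, sinh=4.621613; start (x,ẋ)=(0.491706, 0.806518) → end (x,ẋ)=(0.839365, 0.635545)
phase 4: p=1.0226, T=0.449, ωT=1.502534, cosh=2.357812, sinh=2.135246; start (x,ẋ)=(0.839365, 0.635545) → end (x,ẋ)=(0.996091, 0.189213)

x = 0.9961, ẋ = 0.1892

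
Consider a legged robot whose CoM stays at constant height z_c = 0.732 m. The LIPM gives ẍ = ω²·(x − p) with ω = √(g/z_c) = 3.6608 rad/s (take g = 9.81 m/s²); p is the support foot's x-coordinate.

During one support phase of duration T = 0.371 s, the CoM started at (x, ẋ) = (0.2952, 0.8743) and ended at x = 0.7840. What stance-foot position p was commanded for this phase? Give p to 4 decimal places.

ωT = 3.6608·0.371 = 1.358157; cosh(ωT) = 2.073076, sinh(ωT) = 1.815942
x(T) = p + (x₀−p)·cosh(ωT) + (ẋ₀/ω)·sinh(ωT) ⇒ p·(1 − cosh) = x(T) − x₀·cosh − (ẋ₀/ω)·sinh
numerator   = 0.7840 − (0.2952)·2.073076 − (0.8743/3.6608)·1.815942 = -0.261669
denominator = 1 − 2.073076 = -1.073076
p = -0.261669 / -1.073076 = 0.2438

p = 0.2438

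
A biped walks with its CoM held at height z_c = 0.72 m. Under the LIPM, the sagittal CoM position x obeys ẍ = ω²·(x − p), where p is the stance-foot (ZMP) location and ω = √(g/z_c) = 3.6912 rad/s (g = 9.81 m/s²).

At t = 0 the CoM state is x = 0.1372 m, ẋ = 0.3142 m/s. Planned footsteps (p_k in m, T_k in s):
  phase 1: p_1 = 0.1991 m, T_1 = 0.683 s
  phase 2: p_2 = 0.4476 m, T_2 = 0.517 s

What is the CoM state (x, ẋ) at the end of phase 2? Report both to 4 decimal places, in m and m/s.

phase 1: p=0.1991, T=0.683, ωT=2.521090, cosh=6.261259, sinh=6.180887; start (x,ẋ)=(0.137200, 0.314200) → end (x,ẋ)=(0.337654, 0.555046)
phase 2: p=0.4476, T=0.517, ωT=1.908350, cosh=3.445141, sinh=3.296817; start (x,ẋ)=(0.337654, 0.555046) → end (x,ẋ)=(0.564562, 0.574251)

x = 0.5646, ẋ = 0.5743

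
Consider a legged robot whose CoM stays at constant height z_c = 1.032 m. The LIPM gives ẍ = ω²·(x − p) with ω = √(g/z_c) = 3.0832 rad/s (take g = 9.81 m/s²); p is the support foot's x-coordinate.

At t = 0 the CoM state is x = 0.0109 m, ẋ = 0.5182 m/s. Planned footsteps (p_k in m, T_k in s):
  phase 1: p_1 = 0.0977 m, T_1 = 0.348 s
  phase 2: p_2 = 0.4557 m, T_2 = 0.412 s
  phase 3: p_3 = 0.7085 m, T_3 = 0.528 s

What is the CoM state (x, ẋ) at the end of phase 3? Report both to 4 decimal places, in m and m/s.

x = -1.0641, ẋ = -5.2367

phase 1: p=0.0977, T=0.348, ωT=1.072954, cosh=1.633000, sinh=1.291003; start (x,ẋ)=(0.010900, 0.518200) → end (x,ẋ)=(0.172937, 0.500720)
phase 2: p=0.4557, T=0.412, ωT=1.270278, cosh=1.921299, sinh=1.640545; start (x,ẋ)=(0.172937, 0.500720) → end (x,ẋ)=(0.178857, -0.468218)
phase 3: p=0.7085, T=0.528, ωT=1.627930, cosh=2.644827, sinh=2.448491; start (x,ẋ)=(0.178857, -0.468218) → end (x,ẋ)=(-1.064144, -5.236728)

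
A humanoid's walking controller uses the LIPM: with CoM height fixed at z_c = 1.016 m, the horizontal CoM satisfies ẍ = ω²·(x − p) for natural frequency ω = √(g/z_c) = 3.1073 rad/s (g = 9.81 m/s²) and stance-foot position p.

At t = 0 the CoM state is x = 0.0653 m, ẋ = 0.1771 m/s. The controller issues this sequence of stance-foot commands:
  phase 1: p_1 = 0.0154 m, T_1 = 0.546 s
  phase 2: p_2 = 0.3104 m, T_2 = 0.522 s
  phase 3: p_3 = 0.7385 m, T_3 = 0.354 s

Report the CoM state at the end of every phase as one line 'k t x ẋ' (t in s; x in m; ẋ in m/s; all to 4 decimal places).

1 0.5460 0.3063 0.9080
2 1.0680 1.0106 2.3576
3 1.4220 2.2059 5.0630

phase 1: p=0.0154, T=0.546, ωT=1.696586, cosh=2.819299, sinh=2.635991; start (x,ẋ)=(0.065300, 0.177100) → end (x,ẋ)=(0.306321, 0.908020)
phase 2: p=0.3104, T=0.522, ωT=1.622011, cosh=2.630381, sinh=2.432880; start (x,ẋ)=(0.306321, 0.908020) → end (x,ẋ)=(1.010610, 2.357600)
phase 3: p=0.7385, T=0.354, ωT=1.099984, cosh=1.668497, sinh=1.335621; start (x,ẋ)=(1.010610, 2.357600) → end (x,ẋ)=(2.205889, 5.062953)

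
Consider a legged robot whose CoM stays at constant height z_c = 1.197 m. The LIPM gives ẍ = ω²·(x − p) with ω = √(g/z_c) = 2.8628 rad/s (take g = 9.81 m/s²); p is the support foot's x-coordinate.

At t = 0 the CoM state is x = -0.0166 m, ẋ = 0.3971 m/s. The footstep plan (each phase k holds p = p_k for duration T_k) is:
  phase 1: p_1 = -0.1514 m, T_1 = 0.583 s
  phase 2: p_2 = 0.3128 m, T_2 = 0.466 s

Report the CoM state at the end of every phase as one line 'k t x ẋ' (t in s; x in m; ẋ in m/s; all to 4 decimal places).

phase 1: p=-0.1514, T=0.583, ωT=1.669012, cosh=2.747679, sinh=2.559246; start (x,ẋ)=(-0.016600, 0.397100) → end (x,ẋ)=(0.573981, 2.078730)
phase 2: p=0.3128, T=0.466, ωT=1.334065, cosh=2.029924, sinh=1.766520; start (x,ẋ)=(0.573981, 2.078730) → end (x,ẋ)=(2.125679, 5.540506)

1 0.5830 0.5740 2.0787
2 1.0490 2.1257 5.5405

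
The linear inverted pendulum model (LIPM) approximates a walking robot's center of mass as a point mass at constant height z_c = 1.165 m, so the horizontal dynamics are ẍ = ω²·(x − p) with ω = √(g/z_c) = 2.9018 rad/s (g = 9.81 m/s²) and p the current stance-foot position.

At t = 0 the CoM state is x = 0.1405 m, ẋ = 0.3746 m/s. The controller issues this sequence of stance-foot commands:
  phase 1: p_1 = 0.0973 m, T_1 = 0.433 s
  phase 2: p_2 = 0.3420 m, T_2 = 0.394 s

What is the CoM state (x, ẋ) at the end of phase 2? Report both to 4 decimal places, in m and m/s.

phase 1: p=0.0973, T=0.433, ωT=1.256479, cosh=1.898843, sinh=1.614189; start (x,ẋ)=(0.140500, 0.374600) → end (x,ẋ)=(0.387709, 0.913658)
phase 2: p=0.3420, T=0.394, ωT=1.143309, cosh=1.727948, sinh=1.409185; start (x,ẋ)=(0.387709, 0.913658) → end (x,ẋ)=(0.864678, 1.765666)

x = 0.8647, ẋ = 1.7657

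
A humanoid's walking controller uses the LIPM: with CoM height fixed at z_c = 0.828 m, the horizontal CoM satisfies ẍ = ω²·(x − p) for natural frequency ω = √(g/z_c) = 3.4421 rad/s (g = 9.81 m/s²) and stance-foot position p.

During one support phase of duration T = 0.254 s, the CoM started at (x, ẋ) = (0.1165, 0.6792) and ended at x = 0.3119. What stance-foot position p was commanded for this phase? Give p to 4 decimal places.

ωT = 3.4421·0.254 = 0.874293; cosh(ωT) = 1.407169, sinh(ωT) = 0.990012
x(T) = p + (x₀−p)·cosh(ωT) + (ẋ₀/ω)·sinh(ωT) ⇒ p·(1 − cosh) = x(T) − x₀·cosh − (ẋ₀/ω)·sinh
numerator   = 0.3119 − (0.1165)·1.407169 − (0.6792/3.4421)·0.990012 = -0.047386
denominator = 1 − 1.407169 = -0.407169
p = -0.047386 / -0.407169 = 0.1164

p = 0.1164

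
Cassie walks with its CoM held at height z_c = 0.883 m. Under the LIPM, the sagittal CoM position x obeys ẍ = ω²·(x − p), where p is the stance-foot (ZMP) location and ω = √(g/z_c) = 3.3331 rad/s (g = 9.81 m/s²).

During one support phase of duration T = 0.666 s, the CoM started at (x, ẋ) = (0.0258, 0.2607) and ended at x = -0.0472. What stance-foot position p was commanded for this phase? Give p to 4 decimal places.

ωT = 3.3331·0.666 = 2.219845; cosh(ωT) = 4.657263, sinh(ωT) = 4.548637
x(T) = p + (x₀−p)·cosh(ωT) + (ẋ₀/ω)·sinh(ωT) ⇒ p·(1 − cosh) = x(T) − x₀·cosh − (ẋ₀/ω)·sinh
numerator   = -0.0472 − (0.0258)·4.657263 − (0.2607/3.3331)·4.548637 = -0.523131
denominator = 1 − 4.657263 = -3.657263
p = -0.523131 / -3.657263 = 0.1430

p = 0.1430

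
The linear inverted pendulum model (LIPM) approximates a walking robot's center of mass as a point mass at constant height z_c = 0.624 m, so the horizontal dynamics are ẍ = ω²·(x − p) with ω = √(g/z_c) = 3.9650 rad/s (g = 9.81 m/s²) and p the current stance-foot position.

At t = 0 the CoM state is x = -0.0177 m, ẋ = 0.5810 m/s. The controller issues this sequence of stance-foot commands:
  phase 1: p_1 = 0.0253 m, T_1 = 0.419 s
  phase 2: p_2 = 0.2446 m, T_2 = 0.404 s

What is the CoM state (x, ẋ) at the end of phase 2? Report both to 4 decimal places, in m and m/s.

x = 1.0276, ẋ = 3.3084

phase 1: p=0.0253, T=0.419, ωT=1.661335, cosh=2.728111, sinh=2.538226; start (x,ẋ)=(-0.017700, 0.581000) → end (x,ẋ)=(0.279923, 1.152278)
phase 2: p=0.2446, T=0.404, ωT=1.601860, cosh=2.581887, sinh=2.380366; start (x,ẋ)=(0.279923, 1.152278) → end (x,ẋ)=(1.027563, 3.308434)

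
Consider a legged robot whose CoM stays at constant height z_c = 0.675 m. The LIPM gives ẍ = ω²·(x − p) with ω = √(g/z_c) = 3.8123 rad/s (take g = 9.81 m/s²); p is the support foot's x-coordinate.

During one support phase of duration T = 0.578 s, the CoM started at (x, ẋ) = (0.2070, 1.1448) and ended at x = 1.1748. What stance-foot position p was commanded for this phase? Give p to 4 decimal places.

p = 0.3118

ωT = 3.8123·0.578 = 2.203509; cosh(ωT) = 4.583578, sinh(ωT) = 4.473163
x(T) = p + (x₀−p)·cosh(ωT) + (ẋ₀/ω)·sinh(ωT) ⇒ p·(1 − cosh) = x(T) − x₀·cosh − (ẋ₀/ω)·sinh
numerator   = 1.1748 − (0.2070)·4.583578 − (1.1448/3.8123)·4.473163 = -1.117252
denominator = 1 − 4.583578 = -3.583578
p = -1.117252 / -3.583578 = 0.3118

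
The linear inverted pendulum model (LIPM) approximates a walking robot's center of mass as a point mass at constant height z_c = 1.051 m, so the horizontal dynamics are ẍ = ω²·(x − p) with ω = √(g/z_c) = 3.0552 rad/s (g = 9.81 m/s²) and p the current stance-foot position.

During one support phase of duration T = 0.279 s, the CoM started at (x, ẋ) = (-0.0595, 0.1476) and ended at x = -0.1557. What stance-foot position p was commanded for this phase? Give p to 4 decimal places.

p = 0.3100

ωT = 3.0552·0.279 = 0.852401; cosh(ωT) = 1.385830, sinh(ωT) = 0.959440
x(T) = p + (x₀−p)·cosh(ωT) + (ẋ₀/ω)·sinh(ωT) ⇒ p·(1 − cosh) = x(T) − x₀·cosh − (ẋ₀/ω)·sinh
numerator   = -0.1557 − (-0.0595)·1.385830 − (0.1476/3.0552)·0.959440 = -0.119595
denominator = 1 − 1.385830 = -0.385830
p = -0.119595 / -0.385830 = 0.3100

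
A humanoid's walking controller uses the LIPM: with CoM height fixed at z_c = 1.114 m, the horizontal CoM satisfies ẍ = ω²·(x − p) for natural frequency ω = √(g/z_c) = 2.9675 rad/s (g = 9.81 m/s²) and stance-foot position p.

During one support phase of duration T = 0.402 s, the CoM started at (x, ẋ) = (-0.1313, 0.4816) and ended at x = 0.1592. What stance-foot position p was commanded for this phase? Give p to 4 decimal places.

ωT = 2.9675·0.402 = 1.192935; cosh(ωT) = 1.800036, sinh(ωT) = 1.496707
x(T) = p + (x₀−p)·cosh(ωT) + (ẋ₀/ω)·sinh(ωT) ⇒ p·(1 − cosh) = x(T) − x₀·cosh − (ẋ₀/ω)·sinh
numerator   = 0.1592 − (-0.1313)·1.800036 − (0.4816/2.9675)·1.496707 = 0.152642
denominator = 1 − 1.800036 = -0.800036
p = 0.152642 / -0.800036 = -0.1908

p = -0.1908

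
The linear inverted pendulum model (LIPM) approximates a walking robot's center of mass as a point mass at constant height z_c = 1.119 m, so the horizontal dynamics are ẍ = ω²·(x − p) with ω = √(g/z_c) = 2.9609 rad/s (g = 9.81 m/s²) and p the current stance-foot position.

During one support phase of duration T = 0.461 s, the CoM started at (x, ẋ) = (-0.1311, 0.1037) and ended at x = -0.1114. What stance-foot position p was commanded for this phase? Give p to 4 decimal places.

ωT = 2.9609·0.461 = 1.364975; cosh(ωT) = 2.085506, sinh(ωT) = 1.830119
x(T) = p + (x₀−p)·cosh(ωT) + (ẋ₀/ω)·sinh(ωT) ⇒ p·(1 − cosh) = x(T) − x₀·cosh − (ẋ₀/ω)·sinh
numerator   = -0.1114 − (-0.1311)·2.085506 − (0.1037/2.9609)·1.830119 = 0.097913
denominator = 1 − 2.085506 = -1.085506
p = 0.097913 / -1.085506 = -0.0902

p = -0.0902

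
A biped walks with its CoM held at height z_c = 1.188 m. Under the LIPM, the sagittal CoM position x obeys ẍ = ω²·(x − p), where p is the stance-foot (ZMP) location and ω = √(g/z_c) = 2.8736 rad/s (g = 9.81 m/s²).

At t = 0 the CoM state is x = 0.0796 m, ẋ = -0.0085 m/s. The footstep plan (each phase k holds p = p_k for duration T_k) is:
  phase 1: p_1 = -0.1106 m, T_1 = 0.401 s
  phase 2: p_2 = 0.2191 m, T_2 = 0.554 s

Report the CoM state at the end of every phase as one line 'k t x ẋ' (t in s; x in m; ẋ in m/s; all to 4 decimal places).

phase 1: p=-0.1106, T=0.401, ωT=1.152314, cosh=1.740707, sinh=1.424802; start (x,ẋ)=(0.079600, -0.008500) → end (x,ẋ)=(0.216268, 0.763942)
phase 2: p=0.2191, T=0.554, ωT=1.591974, cosh=2.558482, sinh=2.354959; start (x,ẋ)=(0.216268, 0.763942) → end (x,ẋ)=(0.837916, 1.935366)

1 0.4010 0.2163 0.7639
2 0.9550 0.8379 1.9354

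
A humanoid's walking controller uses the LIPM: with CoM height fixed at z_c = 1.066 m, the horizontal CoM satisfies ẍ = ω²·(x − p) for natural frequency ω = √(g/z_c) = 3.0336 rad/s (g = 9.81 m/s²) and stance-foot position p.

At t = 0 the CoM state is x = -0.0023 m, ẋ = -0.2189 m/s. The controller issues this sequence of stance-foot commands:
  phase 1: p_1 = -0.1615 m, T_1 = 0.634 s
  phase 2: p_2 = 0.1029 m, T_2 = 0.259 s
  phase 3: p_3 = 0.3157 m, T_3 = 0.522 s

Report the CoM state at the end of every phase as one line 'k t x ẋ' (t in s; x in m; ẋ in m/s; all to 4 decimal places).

phase 1: p=-0.1615, T=0.634, ωT=1.923302, cosh=3.494822, sinh=3.348699; start (x,ẋ)=(-0.002300, -0.218900) → end (x,ẋ)=(0.153239, 0.852235)
phase 2: p=0.1029, T=0.259, ωT=0.785702, cosh=1.324873, sinh=0.869074; start (x,ẋ)=(0.153239, 0.852235) → end (x,ẋ)=(0.413743, 1.261817)
phase 3: p=0.3157, T=0.522, ωT=1.583539, cosh=2.538708, sinh=2.333461; start (x,ẋ)=(0.413743, 1.261817) → end (x,ẋ)=(1.535198, 3.897409)

1 0.6340 0.1532 0.8522
2 0.8930 0.4137 1.2618
3 1.4150 1.5352 3.8974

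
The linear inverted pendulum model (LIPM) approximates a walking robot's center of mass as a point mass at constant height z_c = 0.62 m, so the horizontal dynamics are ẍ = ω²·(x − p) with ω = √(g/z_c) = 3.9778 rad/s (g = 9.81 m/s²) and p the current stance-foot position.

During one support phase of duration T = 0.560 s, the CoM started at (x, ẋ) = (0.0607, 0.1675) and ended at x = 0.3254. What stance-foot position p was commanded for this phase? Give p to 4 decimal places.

p = 0.0413

ωT = 3.9778·0.560 = 2.227568; cosh(ωT) = 4.692533, sinh(ωT) = 4.584743
x(T) = p + (x₀−p)·cosh(ωT) + (ẋ₀/ω)·sinh(ωT) ⇒ p·(1 − cosh) = x(T) − x₀·cosh − (ẋ₀/ω)·sinh
numerator   = 0.3254 − (0.0607)·4.692533 − (0.1675/3.9778)·4.584743 = -0.152494
denominator = 1 − 4.692533 = -3.692533
p = -0.152494 / -3.692533 = 0.0413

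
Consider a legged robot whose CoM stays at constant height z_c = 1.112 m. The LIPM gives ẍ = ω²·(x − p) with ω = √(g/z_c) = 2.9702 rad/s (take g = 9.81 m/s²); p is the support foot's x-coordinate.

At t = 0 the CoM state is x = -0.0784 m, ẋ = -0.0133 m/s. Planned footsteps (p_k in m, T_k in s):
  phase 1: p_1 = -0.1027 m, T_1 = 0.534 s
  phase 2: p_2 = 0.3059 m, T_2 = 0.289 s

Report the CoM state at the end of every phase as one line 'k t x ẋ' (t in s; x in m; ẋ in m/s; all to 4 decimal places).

1 0.5340 -0.0513 0.1350
2 0.8230 -0.1472 -0.8389

phase 1: p=-0.1027, T=0.534, ωT=1.586087, cosh=2.544661, sinh=2.339936; start (x,ẋ)=(-0.078400, -0.013300) → end (x,ẋ)=(-0.051343, 0.135043)
phase 2: p=0.3059, T=0.289, ωT=0.858388, cosh=1.391599, sinh=0.967755; start (x,ẋ)=(-0.051343, 0.135043) → end (x,ẋ)=(-0.147239, -0.838941)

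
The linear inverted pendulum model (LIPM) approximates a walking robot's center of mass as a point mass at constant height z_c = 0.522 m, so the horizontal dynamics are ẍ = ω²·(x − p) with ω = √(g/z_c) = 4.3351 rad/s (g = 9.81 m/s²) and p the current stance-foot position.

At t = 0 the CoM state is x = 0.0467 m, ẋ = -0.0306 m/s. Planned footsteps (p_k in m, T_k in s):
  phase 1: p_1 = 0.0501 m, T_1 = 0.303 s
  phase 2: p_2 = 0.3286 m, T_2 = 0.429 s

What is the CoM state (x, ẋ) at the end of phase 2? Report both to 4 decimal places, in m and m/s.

x = -0.7122, ẋ = -4.3247

phase 1: p=0.0501, T=0.303, ωT=1.313535, cosh=1.994084, sinh=1.725216; start (x,ẋ)=(0.046700, -0.030600) → end (x,ẋ)=(0.031142, -0.086447)
phase 2: p=0.3286, T=0.429, ωT=1.859758, cosh=3.288946, sinh=3.133236; start (x,ẋ)=(0.031142, -0.086447) → end (x,ẋ)=(-0.712203, -4.324655)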